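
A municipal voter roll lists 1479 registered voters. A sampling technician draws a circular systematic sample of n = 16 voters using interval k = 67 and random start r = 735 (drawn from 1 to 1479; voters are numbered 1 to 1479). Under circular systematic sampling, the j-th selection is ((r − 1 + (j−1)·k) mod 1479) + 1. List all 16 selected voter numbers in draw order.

735, 802, 869, 936, 1003, 1070, 1137, 1204, 1271, 1338, 1405, 1472, 60, 127, 194, 261

Selection 1: 735
Selection 2: 735 + 67 = 802
Selection 3: 802 + 67 = 869
Selection 4: 869 + 67 = 936
Selection 5: 936 + 67 = 1003
Selection 6: 1003 + 67 = 1070
Selection 7: 1070 + 67 = 1137
Selection 8: 1137 + 67 = 1204
Selection 9: 1204 + 67 = 1271
Selection 10: 1271 + 67 = 1338
Selection 11: 1338 + 67 = 1405
Selection 12: 1405 + 67 = 1472
Selection 13: 1472 + 67 = 1539 → 1539 − 1479 = 60
Selection 14: 60 + 67 = 127
Selection 15: 127 + 67 = 194
Selection 16: 194 + 67 = 261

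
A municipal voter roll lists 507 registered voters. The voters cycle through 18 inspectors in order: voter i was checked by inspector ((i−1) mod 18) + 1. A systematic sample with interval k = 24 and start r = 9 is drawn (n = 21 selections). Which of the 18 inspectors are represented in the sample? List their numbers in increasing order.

3, 9, 15

Consecutive selections differ by k = 24, so their inspector numbers differ by 24 mod 18 = 6.
gcd(24, 18) = 6, so the sample visits 18/6 = 3 distinct residues mod 18.
Start 9 is inspector 9; the inspectors hit are 3, 9, 15.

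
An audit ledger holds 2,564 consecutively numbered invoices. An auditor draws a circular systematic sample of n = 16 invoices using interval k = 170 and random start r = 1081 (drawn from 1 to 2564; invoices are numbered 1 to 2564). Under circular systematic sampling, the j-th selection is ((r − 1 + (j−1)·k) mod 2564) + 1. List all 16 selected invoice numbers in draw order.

1081, 1251, 1421, 1591, 1761, 1931, 2101, 2271, 2441, 47, 217, 387, 557, 727, 897, 1067

Selection 1: 1081
Selection 2: 1081 + 170 = 1251
Selection 3: 1251 + 170 = 1421
Selection 4: 1421 + 170 = 1591
Selection 5: 1591 + 170 = 1761
Selection 6: 1761 + 170 = 1931
Selection 7: 1931 + 170 = 2101
Selection 8: 2101 + 170 = 2271
Selection 9: 2271 + 170 = 2441
Selection 10: 2441 + 170 = 2611 → 2611 − 2564 = 47
Selection 11: 47 + 170 = 217
Selection 12: 217 + 170 = 387
Selection 13: 387 + 170 = 557
Selection 14: 557 + 170 = 727
Selection 15: 727 + 170 = 897
Selection 16: 897 + 170 = 1067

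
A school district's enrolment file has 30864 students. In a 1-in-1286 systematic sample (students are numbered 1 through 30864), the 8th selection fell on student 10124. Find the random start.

k = 1286
r = 10124 − (8−1)×1286 = 10124 − 9002 = 1122

1122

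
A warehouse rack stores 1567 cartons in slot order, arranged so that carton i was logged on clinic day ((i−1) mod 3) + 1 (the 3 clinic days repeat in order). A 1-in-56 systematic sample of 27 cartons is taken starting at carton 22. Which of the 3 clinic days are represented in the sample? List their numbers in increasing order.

1, 2, 3

Consecutive selections differ by k = 56, so their clinic day numbers differ by 56 mod 3 = 2.
gcd(56, 3) = 1, so the sample visits 3/1 = 3 distinct residues mod 3.
Start 22 is clinic day 1; the clinic days hit are 1, 2, 3.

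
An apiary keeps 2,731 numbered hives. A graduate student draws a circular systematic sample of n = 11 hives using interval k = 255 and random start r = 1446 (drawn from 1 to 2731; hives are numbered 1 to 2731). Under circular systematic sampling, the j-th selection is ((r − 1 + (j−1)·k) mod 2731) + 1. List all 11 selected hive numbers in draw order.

Selection 1: 1446
Selection 2: 1446 + 255 = 1701
Selection 3: 1701 + 255 = 1956
Selection 4: 1956 + 255 = 2211
Selection 5: 2211 + 255 = 2466
Selection 6: 2466 + 255 = 2721
Selection 7: 2721 + 255 = 2976 → 2976 − 2731 = 245
Selection 8: 245 + 255 = 500
Selection 9: 500 + 255 = 755
Selection 10: 755 + 255 = 1010
Selection 11: 1010 + 255 = 1265

1446, 1701, 1956, 2211, 2466, 2721, 245, 500, 755, 1010, 1265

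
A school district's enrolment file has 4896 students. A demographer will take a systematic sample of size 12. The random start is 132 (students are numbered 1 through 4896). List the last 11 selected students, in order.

540, 948, 1356, 1764, 2172, 2580, 2988, 3396, 3804, 4212, 4620

k = N/n = 4896/12 = 408
2nd selection = 132 + 1×408 = 540
3rd: 540 + 408 = 948
4th: 948 + 408 = 1356
5th: 1356 + 408 = 1764
6th: 1764 + 408 = 2172
7th: 2172 + 408 = 2580
8th: 2580 + 408 = 2988
9th: 2988 + 408 = 3396
10th: 3396 + 408 = 3804
11th: 3804 + 408 = 4212
12th: 4212 + 408 = 4620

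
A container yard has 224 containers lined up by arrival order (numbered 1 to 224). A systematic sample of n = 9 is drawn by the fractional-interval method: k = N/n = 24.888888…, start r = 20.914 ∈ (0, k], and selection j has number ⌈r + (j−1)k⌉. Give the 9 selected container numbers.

j=1: r + 0k = 20.914 → ⌈·⌉ = 21
j=2: r + 1k = 45.802888… → ⌈·⌉ = 46
j=3: r + 2k = 70.691777… → ⌈·⌉ = 71
j=4: r + 3k = 95.580666… → ⌈·⌉ = 96
j=5: r + 4k = 120.469555… → ⌈·⌉ = 121
j=6: r + 5k = 145.358444… → ⌈·⌉ = 146
j=7: r + 6k = 170.247333… → ⌈·⌉ = 171
j=8: r + 7k = 195.136222… → ⌈·⌉ = 196
j=9: r + 8k = 220.025111… → ⌈·⌉ = 221

21, 46, 71, 96, 121, 146, 171, 196, 221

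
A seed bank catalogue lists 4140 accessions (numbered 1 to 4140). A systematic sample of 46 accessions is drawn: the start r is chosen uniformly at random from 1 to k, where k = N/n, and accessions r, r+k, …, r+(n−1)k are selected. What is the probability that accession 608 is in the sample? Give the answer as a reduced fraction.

k = 4140/46 = 90.
Accession 608 is selected iff r ≡ 608 (mod 90); exactly one such r in {1,…,90}.
Inclusion probability = 1/90.

1/90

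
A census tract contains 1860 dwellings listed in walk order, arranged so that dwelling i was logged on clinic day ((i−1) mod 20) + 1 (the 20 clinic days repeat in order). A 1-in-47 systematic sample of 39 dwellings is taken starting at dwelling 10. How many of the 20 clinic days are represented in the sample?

Consecutive selections differ by k = 47, so their clinic day numbers differ by 47 mod 20 = 7.
gcd(47, 20) = 1, so the sample visits 20/1 = 20 distinct residues mod 20.
Start 10 is clinic day 10; the clinic days hit are 1, 2, 3, 4, 5, 6, 7, 8, 9, 10, 11, 12, 13, 14, 15, 16, 17, 18, 19, 20.

20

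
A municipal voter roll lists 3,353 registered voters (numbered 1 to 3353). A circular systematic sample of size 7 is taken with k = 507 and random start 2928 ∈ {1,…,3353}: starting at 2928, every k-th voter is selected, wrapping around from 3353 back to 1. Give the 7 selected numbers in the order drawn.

Selection 1: 2928
Selection 2: 2928 + 507 = 3435 → 3435 − 3353 = 82
Selection 3: 82 + 507 = 589
Selection 4: 589 + 507 = 1096
Selection 5: 1096 + 507 = 1603
Selection 6: 1603 + 507 = 2110
Selection 7: 2110 + 507 = 2617

2928, 82, 589, 1096, 1603, 2110, 2617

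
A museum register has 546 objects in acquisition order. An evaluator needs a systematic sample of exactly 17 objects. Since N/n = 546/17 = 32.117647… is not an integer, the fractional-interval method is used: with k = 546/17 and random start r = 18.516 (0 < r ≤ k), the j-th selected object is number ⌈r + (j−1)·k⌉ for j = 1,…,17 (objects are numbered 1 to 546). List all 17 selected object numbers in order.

j=1: r + 0k = 18.516 → ⌈·⌉ = 19
j=2: r + 1k = 50.633647… → ⌈·⌉ = 51
j=3: r + 2k = 82.751294… → ⌈·⌉ = 83
j=4: r + 3k = 114.868941… → ⌈·⌉ = 115
j=5: r + 4k = 146.986588… → ⌈·⌉ = 147
j=6: r + 5k = 179.104235… → ⌈·⌉ = 180
j=7: r + 6k = 211.221882… → ⌈·⌉ = 212
j=8: r + 7k = 243.339529… → ⌈·⌉ = 244
j=9: r + 8k = 275.457176… → ⌈·⌉ = 276
j=10: r + 9k = 307.574823… → ⌈·⌉ = 308
j=11: r + 10k = 339.692470… → ⌈·⌉ = 340
j=12: r + 11k = 371.810117… → ⌈·⌉ = 372
j=13: r + 12k = 403.927764… → ⌈·⌉ = 404
j=14: r + 13k = 436.045411… → ⌈·⌉ = 437
j=15: r + 14k = 468.163058… → ⌈·⌉ = 469
j=16: r + 15k = 500.280705… → ⌈·⌉ = 501
j=17: r + 16k = 532.398352… → ⌈·⌉ = 533

19, 51, 83, 115, 147, 180, 212, 244, 276, 308, 340, 372, 404, 437, 469, 501, 533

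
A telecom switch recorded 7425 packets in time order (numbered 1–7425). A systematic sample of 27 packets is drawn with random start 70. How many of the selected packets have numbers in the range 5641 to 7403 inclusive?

k = 7425/27 = 275
First selection ≥ 5641: 70 + ⌈(5641−70)/275⌉·275 = 70 + 21×275 = 5845
Last selection ≤ 7403: 70 + ⌊(7403−70)/275⌋·275 = 70 + 26×275 = 7220
Count = 26 − 21 + 1 = 6

6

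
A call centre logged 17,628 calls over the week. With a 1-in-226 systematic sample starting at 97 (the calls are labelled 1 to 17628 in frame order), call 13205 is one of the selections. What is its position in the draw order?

59

k = 226
position = (13205 − 97)/226 + 1 = 13108/226 + 1 = 58 + 1 = 59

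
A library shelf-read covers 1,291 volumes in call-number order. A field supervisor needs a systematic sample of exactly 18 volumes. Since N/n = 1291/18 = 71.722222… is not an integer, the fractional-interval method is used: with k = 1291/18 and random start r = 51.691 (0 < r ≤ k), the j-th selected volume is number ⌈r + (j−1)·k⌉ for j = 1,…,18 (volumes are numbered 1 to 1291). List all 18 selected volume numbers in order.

j=1: r + 0k = 51.691 → ⌈·⌉ = 52
j=2: r + 1k = 123.413222… → ⌈·⌉ = 124
j=3: r + 2k = 195.135444… → ⌈·⌉ = 196
j=4: r + 3k = 266.857666… → ⌈·⌉ = 267
j=5: r + 4k = 338.579888… → ⌈·⌉ = 339
j=6: r + 5k = 410.302111… → ⌈·⌉ = 411
j=7: r + 6k = 482.024333… → ⌈·⌉ = 483
j=8: r + 7k = 553.746555… → ⌈·⌉ = 554
j=9: r + 8k = 625.468777… → ⌈·⌉ = 626
j=10: r + 9k = 697.191 → ⌈·⌉ = 698
j=11: r + 10k = 768.913222… → ⌈·⌉ = 769
j=12: r + 11k = 840.635444… → ⌈·⌉ = 841
j=13: r + 12k = 912.357666… → ⌈·⌉ = 913
j=14: r + 13k = 984.079888… → ⌈·⌉ = 985
j=15: r + 14k = 1055.802111… → ⌈·⌉ = 1056
j=16: r + 15k = 1127.524333… → ⌈·⌉ = 1128
j=17: r + 16k = 1199.246555… → ⌈·⌉ = 1200
j=18: r + 17k = 1270.968777… → ⌈·⌉ = 1271

52, 124, 196, 267, 339, 411, 483, 554, 626, 698, 769, 841, 913, 985, 1056, 1128, 1200, 1271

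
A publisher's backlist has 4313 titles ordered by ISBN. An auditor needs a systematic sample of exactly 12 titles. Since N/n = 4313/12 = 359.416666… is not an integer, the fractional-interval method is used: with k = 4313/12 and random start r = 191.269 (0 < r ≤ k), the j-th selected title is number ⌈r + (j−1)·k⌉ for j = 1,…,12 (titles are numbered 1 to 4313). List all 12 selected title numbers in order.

j=1: r + 0k = 191.269 → ⌈·⌉ = 192
j=2: r + 1k = 550.685666… → ⌈·⌉ = 551
j=3: r + 2k = 910.102333… → ⌈·⌉ = 911
j=4: r + 3k = 1269.519 → ⌈·⌉ = 1270
j=5: r + 4k = 1628.935666… → ⌈·⌉ = 1629
j=6: r + 5k = 1988.352333… → ⌈·⌉ = 1989
j=7: r + 6k = 2347.769 → ⌈·⌉ = 2348
j=8: r + 7k = 2707.185666… → ⌈·⌉ = 2708
j=9: r + 8k = 3066.602333… → ⌈·⌉ = 3067
j=10: r + 9k = 3426.019 → ⌈·⌉ = 3427
j=11: r + 10k = 3785.435666… → ⌈·⌉ = 3786
j=12: r + 11k = 4144.852333… → ⌈·⌉ = 4145

192, 551, 911, 1270, 1629, 1989, 2348, 2708, 3067, 3427, 3786, 4145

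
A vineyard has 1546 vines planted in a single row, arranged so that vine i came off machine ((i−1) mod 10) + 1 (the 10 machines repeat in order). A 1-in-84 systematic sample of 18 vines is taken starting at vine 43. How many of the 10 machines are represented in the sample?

5

Consecutive selections differ by k = 84, so their machine numbers differ by 84 mod 10 = 4.
gcd(84, 10) = 2, so the sample visits 10/2 = 5 distinct residues mod 10.
Start 43 is machine 3; the machines hit are 1, 3, 5, 7, 9.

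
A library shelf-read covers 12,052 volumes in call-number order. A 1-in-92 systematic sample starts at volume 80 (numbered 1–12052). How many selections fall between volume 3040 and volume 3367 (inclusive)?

3

k = 92
First selection ≥ 3040: 80 + ⌈(3040−80)/92⌉·92 = 80 + 33×92 = 3116
Last selection ≤ 3367: 80 + ⌊(3367−80)/92⌋·92 = 80 + 35×92 = 3300
Count = 35 − 33 + 1 = 3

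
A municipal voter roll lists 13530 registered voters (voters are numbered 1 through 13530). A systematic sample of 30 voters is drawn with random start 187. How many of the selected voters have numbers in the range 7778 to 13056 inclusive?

12

k = 13530/30 = 451
First selection ≥ 7778: 187 + ⌈(7778−187)/451⌉·451 = 187 + 17×451 = 7854
Last selection ≤ 13056: 187 + ⌊(13056−187)/451⌋·451 = 187 + 28×451 = 12815
Count = 28 − 17 + 1 = 12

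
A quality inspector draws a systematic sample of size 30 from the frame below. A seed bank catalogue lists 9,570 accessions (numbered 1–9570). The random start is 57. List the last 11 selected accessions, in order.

6118, 6437, 6756, 7075, 7394, 7713, 8032, 8351, 8670, 8989, 9308

k = N/n = 9570/30 = 319
20th selection = 57 + 19×319 = 6118
21st: 6118 + 319 = 6437
22nd: 6437 + 319 = 6756
23rd: 6756 + 319 = 7075
24th: 7075 + 319 = 7394
25th: 7394 + 319 = 7713
26th: 7713 + 319 = 8032
27th: 8032 + 319 = 8351
28th: 8351 + 319 = 8670
29th: 8670 + 319 = 8989
30th: 8989 + 319 = 9308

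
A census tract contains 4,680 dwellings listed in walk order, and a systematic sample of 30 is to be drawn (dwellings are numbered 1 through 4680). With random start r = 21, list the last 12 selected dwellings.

2829, 2985, 3141, 3297, 3453, 3609, 3765, 3921, 4077, 4233, 4389, 4545

k = N/n = 4680/30 = 156
19th selection = 21 + 18×156 = 2829
20th: 2829 + 156 = 2985
21st: 2985 + 156 = 3141
22nd: 3141 + 156 = 3297
23rd: 3297 + 156 = 3453
24th: 3453 + 156 = 3609
25th: 3609 + 156 = 3765
26th: 3765 + 156 = 3921
27th: 3921 + 156 = 4077
28th: 4077 + 156 = 4233
29th: 4233 + 156 = 4389
30th: 4389 + 156 = 4545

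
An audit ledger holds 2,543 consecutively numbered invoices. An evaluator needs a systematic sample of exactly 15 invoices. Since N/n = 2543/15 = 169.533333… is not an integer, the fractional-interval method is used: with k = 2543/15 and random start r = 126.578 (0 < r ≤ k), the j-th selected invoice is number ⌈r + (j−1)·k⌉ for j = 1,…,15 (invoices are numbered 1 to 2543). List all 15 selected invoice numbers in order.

j=1: r + 0k = 126.578 → ⌈·⌉ = 127
j=2: r + 1k = 296.111333… → ⌈·⌉ = 297
j=3: r + 2k = 465.644666… → ⌈·⌉ = 466
j=4: r + 3k = 635.178 → ⌈·⌉ = 636
j=5: r + 4k = 804.711333… → ⌈·⌉ = 805
j=6: r + 5k = 974.244666… → ⌈·⌉ = 975
j=7: r + 6k = 1143.778 → ⌈·⌉ = 1144
j=8: r + 7k = 1313.311333… → ⌈·⌉ = 1314
j=9: r + 8k = 1482.844666… → ⌈·⌉ = 1483
j=10: r + 9k = 1652.378 → ⌈·⌉ = 1653
j=11: r + 10k = 1821.911333… → ⌈·⌉ = 1822
j=12: r + 11k = 1991.444666… → ⌈·⌉ = 1992
j=13: r + 12k = 2160.978 → ⌈·⌉ = 2161
j=14: r + 13k = 2330.511333… → ⌈·⌉ = 2331
j=15: r + 14k = 2500.044666… → ⌈·⌉ = 2501

127, 297, 466, 636, 805, 975, 1144, 1314, 1483, 1653, 1822, 1992, 2161, 2331, 2501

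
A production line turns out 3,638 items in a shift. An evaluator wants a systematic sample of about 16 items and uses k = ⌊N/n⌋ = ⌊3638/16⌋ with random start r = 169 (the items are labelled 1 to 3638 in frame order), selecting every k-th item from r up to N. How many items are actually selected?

16

k = ⌊3638/16⌋ = 227
Achieved size = ⌊(3638 − 169)/227⌋ + 1 = ⌊3469/227⌋ + 1 = 15 + 1 = 16
(last selection: 169 + 15×227 = 3574 ≤ 3638; next would be 3801 > 3638)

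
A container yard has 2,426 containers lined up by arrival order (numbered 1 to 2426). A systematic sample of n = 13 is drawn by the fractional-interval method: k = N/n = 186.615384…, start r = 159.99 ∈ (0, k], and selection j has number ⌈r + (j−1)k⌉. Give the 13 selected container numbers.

j=1: r + 0k = 159.99 → ⌈·⌉ = 160
j=2: r + 1k = 346.605384… → ⌈·⌉ = 347
j=3: r + 2k = 533.220769… → ⌈·⌉ = 534
j=4: r + 3k = 719.836153… → ⌈·⌉ = 720
j=5: r + 4k = 906.451538… → ⌈·⌉ = 907
j=6: r + 5k = 1093.066923… → ⌈·⌉ = 1094
j=7: r + 6k = 1279.682307… → ⌈·⌉ = 1280
j=8: r + 7k = 1466.297692… → ⌈·⌉ = 1467
j=9: r + 8k = 1652.913076… → ⌈·⌉ = 1653
j=10: r + 9k = 1839.528461… → ⌈·⌉ = 1840
j=11: r + 10k = 2026.143846… → ⌈·⌉ = 2027
j=12: r + 11k = 2212.759230… → ⌈·⌉ = 2213
j=13: r + 12k = 2399.374615… → ⌈·⌉ = 2400

160, 347, 534, 720, 907, 1094, 1280, 1467, 1653, 1840, 2027, 2213, 2400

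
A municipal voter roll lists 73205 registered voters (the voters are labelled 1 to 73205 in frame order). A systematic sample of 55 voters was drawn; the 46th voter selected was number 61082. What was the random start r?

1187

k = 73205/55 = 1331
r = 61082 − (46−1)×1331 = 61082 − 59895 = 1187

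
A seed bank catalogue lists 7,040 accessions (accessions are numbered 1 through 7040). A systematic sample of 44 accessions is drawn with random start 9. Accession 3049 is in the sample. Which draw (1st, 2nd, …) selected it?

k = 7040/44 = 160
position = (3049 − 9)/160 + 1 = 3040/160 + 1 = 19 + 1 = 20

20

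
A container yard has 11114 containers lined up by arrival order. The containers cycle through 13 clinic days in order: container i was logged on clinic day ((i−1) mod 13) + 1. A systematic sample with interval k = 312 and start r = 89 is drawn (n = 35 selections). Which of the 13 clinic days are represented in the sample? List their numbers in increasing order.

Consecutive selections differ by k = 312, so their clinic day numbers differ by 312 mod 13 = 0.
gcd(312, 13) = 13, so the sample visits 13/13 = 1 distinct residues mod 13.
Start 89 is clinic day 11; the clinic days hit are 11.

11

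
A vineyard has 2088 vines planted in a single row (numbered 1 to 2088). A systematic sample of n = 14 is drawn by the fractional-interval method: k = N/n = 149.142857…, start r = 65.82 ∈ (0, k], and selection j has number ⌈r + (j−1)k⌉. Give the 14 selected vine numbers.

66, 215, 365, 514, 663, 812, 961, 1110, 1259, 1409, 1558, 1707, 1856, 2005

j=1: r + 0k = 65.82 → ⌈·⌉ = 66
j=2: r + 1k = 214.962857… → ⌈·⌉ = 215
j=3: r + 2k = 364.105714… → ⌈·⌉ = 365
j=4: r + 3k = 513.248571… → ⌈·⌉ = 514
j=5: r + 4k = 662.391428… → ⌈·⌉ = 663
j=6: r + 5k = 811.534285… → ⌈·⌉ = 812
j=7: r + 6k = 960.677142… → ⌈·⌉ = 961
j=8: r + 7k = 1109.82 → ⌈·⌉ = 1110
j=9: r + 8k = 1258.962857… → ⌈·⌉ = 1259
j=10: r + 9k = 1408.105714… → ⌈·⌉ = 1409
j=11: r + 10k = 1557.248571… → ⌈·⌉ = 1558
j=12: r + 11k = 1706.391428… → ⌈·⌉ = 1707
j=13: r + 12k = 1855.534285… → ⌈·⌉ = 1856
j=14: r + 13k = 2004.677142… → ⌈·⌉ = 2005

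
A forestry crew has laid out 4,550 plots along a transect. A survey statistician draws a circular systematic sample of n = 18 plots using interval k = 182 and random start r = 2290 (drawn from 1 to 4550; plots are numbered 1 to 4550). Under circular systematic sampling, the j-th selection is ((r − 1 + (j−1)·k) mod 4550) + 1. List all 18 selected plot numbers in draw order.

Selection 1: 2290
Selection 2: 2290 + 182 = 2472
Selection 3: 2472 + 182 = 2654
Selection 4: 2654 + 182 = 2836
Selection 5: 2836 + 182 = 3018
Selection 6: 3018 + 182 = 3200
Selection 7: 3200 + 182 = 3382
Selection 8: 3382 + 182 = 3564
Selection 9: 3564 + 182 = 3746
Selection 10: 3746 + 182 = 3928
Selection 11: 3928 + 182 = 4110
Selection 12: 4110 + 182 = 4292
Selection 13: 4292 + 182 = 4474
Selection 14: 4474 + 182 = 4656 → 4656 − 4550 = 106
Selection 15: 106 + 182 = 288
Selection 16: 288 + 182 = 470
Selection 17: 470 + 182 = 652
Selection 18: 652 + 182 = 834

2290, 2472, 2654, 2836, 3018, 3200, 3382, 3564, 3746, 3928, 4110, 4292, 4474, 106, 288, 470, 652, 834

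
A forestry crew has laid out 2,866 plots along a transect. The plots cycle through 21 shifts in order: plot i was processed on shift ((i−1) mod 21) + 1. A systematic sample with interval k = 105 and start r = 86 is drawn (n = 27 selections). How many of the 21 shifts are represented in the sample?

Consecutive selections differ by k = 105, so their shift numbers differ by 105 mod 21 = 0.
gcd(105, 21) = 21, so the sample visits 21/21 = 1 distinct residues mod 21.
Start 86 is shift 2; the shifts hit are 2.

1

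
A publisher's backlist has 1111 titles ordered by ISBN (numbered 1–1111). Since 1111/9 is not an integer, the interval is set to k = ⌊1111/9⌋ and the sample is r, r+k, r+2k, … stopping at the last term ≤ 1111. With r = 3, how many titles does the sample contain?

k = ⌊1111/9⌋ = 123
Achieved size = ⌊(1111 − 3)/123⌋ + 1 = ⌊1108/123⌋ + 1 = 9 + 1 = 10
(last selection: 3 + 9×123 = 1110 ≤ 1111; next would be 1233 > 1111)

10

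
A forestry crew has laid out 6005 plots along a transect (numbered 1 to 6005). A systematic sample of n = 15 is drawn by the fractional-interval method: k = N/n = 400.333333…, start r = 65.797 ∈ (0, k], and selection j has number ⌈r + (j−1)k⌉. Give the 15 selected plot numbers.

66, 467, 867, 1267, 1668, 2068, 2468, 2869, 3269, 3669, 4070, 4470, 4870, 5271, 5671

j=1: r + 0k = 65.797 → ⌈·⌉ = 66
j=2: r + 1k = 466.130333… → ⌈·⌉ = 467
j=3: r + 2k = 866.463666… → ⌈·⌉ = 867
j=4: r + 3k = 1266.797 → ⌈·⌉ = 1267
j=5: r + 4k = 1667.130333… → ⌈·⌉ = 1668
j=6: r + 5k = 2067.463666… → ⌈·⌉ = 2068
j=7: r + 6k = 2467.797 → ⌈·⌉ = 2468
j=8: r + 7k = 2868.130333… → ⌈·⌉ = 2869
j=9: r + 8k = 3268.463666… → ⌈·⌉ = 3269
j=10: r + 9k = 3668.797 → ⌈·⌉ = 3669
j=11: r + 10k = 4069.130333… → ⌈·⌉ = 4070
j=12: r + 11k = 4469.463666… → ⌈·⌉ = 4470
j=13: r + 12k = 4869.797 → ⌈·⌉ = 4870
j=14: r + 13k = 5270.130333… → ⌈·⌉ = 5271
j=15: r + 14k = 5670.463666… → ⌈·⌉ = 5671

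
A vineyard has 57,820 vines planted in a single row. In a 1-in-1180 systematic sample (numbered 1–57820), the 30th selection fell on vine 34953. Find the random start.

733

k = 1180
r = 34953 − (30−1)×1180 = 34953 − 34220 = 733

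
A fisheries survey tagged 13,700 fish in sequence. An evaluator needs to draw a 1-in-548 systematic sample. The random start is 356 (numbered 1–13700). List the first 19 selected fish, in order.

356, 904, 1452, 2000, 2548, 3096, 3644, 4192, 4740, 5288, 5836, 6384, 6932, 7480, 8028, 8576, 9124, 9672, 10220

fish 1: 356
fish 2: 356 + 548 = 904
fish 3: 904 + 548 = 1452
fish 4: 1452 + 548 = 2000
fish 5: 2000 + 548 = 2548
fish 6: 2548 + 548 = 3096
fish 7: 3096 + 548 = 3644
fish 8: 3644 + 548 = 4192
fish 9: 4192 + 548 = 4740
fish 10: 4740 + 548 = 5288
fish 11: 5288 + 548 = 5836
fish 12: 5836 + 548 = 6384
fish 13: 6384 + 548 = 6932
fish 14: 6932 + 548 = 7480
fish 15: 7480 + 548 = 8028
fish 16: 8028 + 548 = 8576
fish 17: 8576 + 548 = 9124
fish 18: 9124 + 548 = 9672
fish 19: 9672 + 548 = 10220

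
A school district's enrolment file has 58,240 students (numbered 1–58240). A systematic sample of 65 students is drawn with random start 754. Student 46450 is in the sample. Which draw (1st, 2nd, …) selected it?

k = 58240/65 = 896
position = (46450 − 754)/896 + 1 = 45696/896 + 1 = 51 + 1 = 52

52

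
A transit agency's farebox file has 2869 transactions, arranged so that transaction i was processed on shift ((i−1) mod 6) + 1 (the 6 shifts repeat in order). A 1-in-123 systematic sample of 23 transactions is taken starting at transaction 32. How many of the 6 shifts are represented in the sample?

2

Consecutive selections differ by k = 123, so their shift numbers differ by 123 mod 6 = 3.
gcd(123, 6) = 3, so the sample visits 6/3 = 2 distinct residues mod 6.
Start 32 is shift 2; the shifts hit are 2, 5.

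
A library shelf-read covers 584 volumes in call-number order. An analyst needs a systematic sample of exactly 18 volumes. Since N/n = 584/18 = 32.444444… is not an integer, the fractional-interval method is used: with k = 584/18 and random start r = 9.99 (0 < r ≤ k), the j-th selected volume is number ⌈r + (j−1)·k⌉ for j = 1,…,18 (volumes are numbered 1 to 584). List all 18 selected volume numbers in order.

j=1: r + 0k = 9.99 → ⌈·⌉ = 10
j=2: r + 1k = 42.434444… → ⌈·⌉ = 43
j=3: r + 2k = 74.878888… → ⌈·⌉ = 75
j=4: r + 3k = 107.323333… → ⌈·⌉ = 108
j=5: r + 4k = 139.767777… → ⌈·⌉ = 140
j=6: r + 5k = 172.212222… → ⌈·⌉ = 173
j=7: r + 6k = 204.656666… → ⌈·⌉ = 205
j=8: r + 7k = 237.101111… → ⌈·⌉ = 238
j=9: r + 8k = 269.545555… → ⌈·⌉ = 270
j=10: r + 9k = 301.99 → ⌈·⌉ = 302
j=11: r + 10k = 334.434444… → ⌈·⌉ = 335
j=12: r + 11k = 366.878888… → ⌈·⌉ = 367
j=13: r + 12k = 399.323333… → ⌈·⌉ = 400
j=14: r + 13k = 431.767777… → ⌈·⌉ = 432
j=15: r + 14k = 464.212222… → ⌈·⌉ = 465
j=16: r + 15k = 496.656666… → ⌈·⌉ = 497
j=17: r + 16k = 529.101111… → ⌈·⌉ = 530
j=18: r + 17k = 561.545555… → ⌈·⌉ = 562

10, 43, 75, 108, 140, 173, 205, 238, 270, 302, 335, 367, 400, 432, 465, 497, 530, 562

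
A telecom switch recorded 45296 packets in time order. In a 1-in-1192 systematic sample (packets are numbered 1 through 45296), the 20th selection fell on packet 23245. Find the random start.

k = 1192
r = 23245 − (20−1)×1192 = 23245 − 22648 = 597

597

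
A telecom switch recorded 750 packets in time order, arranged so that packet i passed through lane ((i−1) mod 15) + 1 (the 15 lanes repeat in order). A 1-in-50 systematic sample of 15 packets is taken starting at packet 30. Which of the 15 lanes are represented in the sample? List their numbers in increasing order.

5, 10, 15

Consecutive selections differ by k = 50, so their lane numbers differ by 50 mod 15 = 5.
gcd(50, 15) = 5, so the sample visits 15/5 = 3 distinct residues mod 15.
Start 30 is lane 15; the lanes hit are 5, 10, 15.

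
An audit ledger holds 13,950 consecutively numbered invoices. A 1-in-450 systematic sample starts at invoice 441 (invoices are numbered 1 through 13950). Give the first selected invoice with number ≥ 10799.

11241

k = 450
Steps past start: ⌈(10799 − 441)/450⌉ = ⌈10358/450⌉ = 24
Selected invoice: 441 + 24×450 = 11241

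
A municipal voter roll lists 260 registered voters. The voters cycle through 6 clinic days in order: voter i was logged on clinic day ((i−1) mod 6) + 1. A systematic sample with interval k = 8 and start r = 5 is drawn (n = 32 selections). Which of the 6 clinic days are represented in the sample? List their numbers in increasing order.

1, 3, 5

Consecutive selections differ by k = 8, so their clinic day numbers differ by 8 mod 6 = 2.
gcd(8, 6) = 2, so the sample visits 6/2 = 3 distinct residues mod 6.
Start 5 is clinic day 5; the clinic days hit are 1, 3, 5.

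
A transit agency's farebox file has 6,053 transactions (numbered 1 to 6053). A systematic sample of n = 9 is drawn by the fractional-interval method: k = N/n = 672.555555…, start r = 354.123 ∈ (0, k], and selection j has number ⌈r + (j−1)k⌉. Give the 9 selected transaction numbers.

j=1: r + 0k = 354.123 → ⌈·⌉ = 355
j=2: r + 1k = 1026.678555… → ⌈·⌉ = 1027
j=3: r + 2k = 1699.234111… → ⌈·⌉ = 1700
j=4: r + 3k = 2371.789666… → ⌈·⌉ = 2372
j=5: r + 4k = 3044.345222… → ⌈·⌉ = 3045
j=6: r + 5k = 3716.900777… → ⌈·⌉ = 3717
j=7: r + 6k = 4389.456333… → ⌈·⌉ = 4390
j=8: r + 7k = 5062.011888… → ⌈·⌉ = 5063
j=9: r + 8k = 5734.567444… → ⌈·⌉ = 5735

355, 1027, 1700, 2372, 3045, 3717, 4390, 5063, 5735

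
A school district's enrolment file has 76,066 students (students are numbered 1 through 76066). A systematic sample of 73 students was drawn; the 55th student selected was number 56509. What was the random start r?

241

k = 76066/73 = 1042
r = 56509 − (55−1)×1042 = 56509 − 56268 = 241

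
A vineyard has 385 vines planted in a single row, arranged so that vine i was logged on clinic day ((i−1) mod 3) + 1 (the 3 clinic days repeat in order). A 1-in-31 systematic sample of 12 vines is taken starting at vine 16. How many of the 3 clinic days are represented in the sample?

3

Consecutive selections differ by k = 31, so their clinic day numbers differ by 31 mod 3 = 1.
gcd(31, 3) = 1, so the sample visits 3/1 = 3 distinct residues mod 3.
Start 16 is clinic day 1; the clinic days hit are 1, 2, 3.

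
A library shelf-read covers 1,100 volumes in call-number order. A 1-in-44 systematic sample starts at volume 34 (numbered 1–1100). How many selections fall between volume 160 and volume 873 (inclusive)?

k = 44
First selection ≥ 160: 34 + ⌈(160−34)/44⌉·44 = 34 + 3×44 = 166
Last selection ≤ 873: 34 + ⌊(873−34)/44⌋·44 = 34 + 19×44 = 870
Count = 19 − 3 + 1 = 17

17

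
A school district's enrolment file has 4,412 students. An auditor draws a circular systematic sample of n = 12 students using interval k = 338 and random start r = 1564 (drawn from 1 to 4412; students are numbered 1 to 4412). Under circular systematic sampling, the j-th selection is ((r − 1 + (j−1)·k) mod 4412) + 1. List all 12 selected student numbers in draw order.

1564, 1902, 2240, 2578, 2916, 3254, 3592, 3930, 4268, 194, 532, 870

Selection 1: 1564
Selection 2: 1564 + 338 = 1902
Selection 3: 1902 + 338 = 2240
Selection 4: 2240 + 338 = 2578
Selection 5: 2578 + 338 = 2916
Selection 6: 2916 + 338 = 3254
Selection 7: 3254 + 338 = 3592
Selection 8: 3592 + 338 = 3930
Selection 9: 3930 + 338 = 4268
Selection 10: 4268 + 338 = 4606 → 4606 − 4412 = 194
Selection 11: 194 + 338 = 532
Selection 12: 532 + 338 = 870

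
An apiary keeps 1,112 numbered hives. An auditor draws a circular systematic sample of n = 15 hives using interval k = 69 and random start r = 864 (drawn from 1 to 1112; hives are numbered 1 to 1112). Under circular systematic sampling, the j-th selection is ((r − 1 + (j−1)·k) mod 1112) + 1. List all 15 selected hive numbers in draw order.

Selection 1: 864
Selection 2: 864 + 69 = 933
Selection 3: 933 + 69 = 1002
Selection 4: 1002 + 69 = 1071
Selection 5: 1071 + 69 = 1140 → 1140 − 1112 = 28
Selection 6: 28 + 69 = 97
Selection 7: 97 + 69 = 166
Selection 8: 166 + 69 = 235
Selection 9: 235 + 69 = 304
Selection 10: 304 + 69 = 373
Selection 11: 373 + 69 = 442
Selection 12: 442 + 69 = 511
Selection 13: 511 + 69 = 580
Selection 14: 580 + 69 = 649
Selection 15: 649 + 69 = 718

864, 933, 1002, 1071, 28, 97, 166, 235, 304, 373, 442, 511, 580, 649, 718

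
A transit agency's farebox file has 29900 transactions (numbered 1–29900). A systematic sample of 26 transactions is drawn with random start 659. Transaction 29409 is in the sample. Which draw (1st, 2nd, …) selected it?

k = 29900/26 = 1150
position = (29409 − 659)/1150 + 1 = 28750/1150 + 1 = 25 + 1 = 26

26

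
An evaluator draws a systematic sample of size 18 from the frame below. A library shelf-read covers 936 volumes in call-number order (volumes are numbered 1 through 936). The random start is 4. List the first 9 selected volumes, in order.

k = N/n = 936/18 = 52
volume 1: 4
volume 2: 4 + 52 = 56
volume 3: 56 + 52 = 108
volume 4: 108 + 52 = 160
volume 5: 160 + 52 = 212
volume 6: 212 + 52 = 264
volume 7: 264 + 52 = 316
volume 8: 316 + 52 = 368
volume 9: 368 + 52 = 420

4, 56, 108, 160, 212, 264, 316, 368, 420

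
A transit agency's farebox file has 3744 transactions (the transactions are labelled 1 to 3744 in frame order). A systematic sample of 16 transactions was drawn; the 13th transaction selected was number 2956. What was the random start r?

148

k = 3744/16 = 234
r = 2956 − (13−1)×234 = 2956 − 2808 = 148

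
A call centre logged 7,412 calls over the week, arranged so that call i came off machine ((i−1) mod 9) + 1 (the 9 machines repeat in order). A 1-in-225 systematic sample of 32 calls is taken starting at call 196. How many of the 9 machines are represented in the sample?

Consecutive selections differ by k = 225, so their machine numbers differ by 225 mod 9 = 0.
gcd(225, 9) = 9, so the sample visits 9/9 = 1 distinct residues mod 9.
Start 196 is machine 7; the machines hit are 7.

1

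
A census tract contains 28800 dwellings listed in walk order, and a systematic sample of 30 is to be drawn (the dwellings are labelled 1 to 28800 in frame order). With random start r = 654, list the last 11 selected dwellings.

18894, 19854, 20814, 21774, 22734, 23694, 24654, 25614, 26574, 27534, 28494

k = N/n = 28800/30 = 960
20th selection = 654 + 19×960 = 18894
21st: 18894 + 960 = 19854
22nd: 19854 + 960 = 20814
23rd: 20814 + 960 = 21774
24th: 21774 + 960 = 22734
25th: 22734 + 960 = 23694
26th: 23694 + 960 = 24654
27th: 24654 + 960 = 25614
28th: 25614 + 960 = 26574
29th: 26574 + 960 = 27534
30th: 27534 + 960 = 28494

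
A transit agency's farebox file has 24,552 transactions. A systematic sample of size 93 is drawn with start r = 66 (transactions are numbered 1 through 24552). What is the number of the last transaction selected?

k = 24552/93 = 264
93rd selection = r + (93−1)·k = 66 + 92×264 = 66 + 24288 = 24354

24354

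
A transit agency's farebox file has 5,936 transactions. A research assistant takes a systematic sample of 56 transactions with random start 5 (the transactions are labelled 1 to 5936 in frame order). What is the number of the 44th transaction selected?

k = 5936/56 = 106
44th selection = r + (44−1)·k = 5 + 43×106 = 5 + 4558 = 4563

4563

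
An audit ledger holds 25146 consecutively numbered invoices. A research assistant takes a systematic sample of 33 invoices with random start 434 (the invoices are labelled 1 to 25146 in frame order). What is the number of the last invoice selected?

24818

k = 25146/33 = 762
33rd selection = r + (33−1)·k = 434 + 32×762 = 434 + 24384 = 24818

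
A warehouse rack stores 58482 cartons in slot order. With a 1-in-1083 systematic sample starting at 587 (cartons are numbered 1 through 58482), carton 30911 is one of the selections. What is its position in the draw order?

k = 1083
position = (30911 − 587)/1083 + 1 = 30324/1083 + 1 = 28 + 1 = 29

29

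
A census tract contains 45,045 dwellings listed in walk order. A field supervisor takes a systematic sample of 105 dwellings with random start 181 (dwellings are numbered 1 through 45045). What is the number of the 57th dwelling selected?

24205

k = 45045/105 = 429
57th selection = r + (57−1)·k = 181 + 56×429 = 181 + 24024 = 24205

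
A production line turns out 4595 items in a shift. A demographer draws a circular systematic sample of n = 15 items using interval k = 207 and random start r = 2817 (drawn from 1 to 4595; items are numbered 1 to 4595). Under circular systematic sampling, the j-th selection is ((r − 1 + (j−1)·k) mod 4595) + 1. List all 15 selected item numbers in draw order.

2817, 3024, 3231, 3438, 3645, 3852, 4059, 4266, 4473, 85, 292, 499, 706, 913, 1120

Selection 1: 2817
Selection 2: 2817 + 207 = 3024
Selection 3: 3024 + 207 = 3231
Selection 4: 3231 + 207 = 3438
Selection 5: 3438 + 207 = 3645
Selection 6: 3645 + 207 = 3852
Selection 7: 3852 + 207 = 4059
Selection 8: 4059 + 207 = 4266
Selection 9: 4266 + 207 = 4473
Selection 10: 4473 + 207 = 4680 → 4680 − 4595 = 85
Selection 11: 85 + 207 = 292
Selection 12: 292 + 207 = 499
Selection 13: 499 + 207 = 706
Selection 14: 706 + 207 = 913
Selection 15: 913 + 207 = 1120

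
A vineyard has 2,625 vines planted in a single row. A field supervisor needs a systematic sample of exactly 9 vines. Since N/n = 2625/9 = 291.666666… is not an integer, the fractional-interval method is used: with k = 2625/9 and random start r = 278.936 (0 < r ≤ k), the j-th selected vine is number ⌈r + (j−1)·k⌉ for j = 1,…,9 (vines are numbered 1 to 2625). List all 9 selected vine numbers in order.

279, 571, 863, 1154, 1446, 1738, 2029, 2321, 2613

j=1: r + 0k = 278.936 → ⌈·⌉ = 279
j=2: r + 1k = 570.602666… → ⌈·⌉ = 571
j=3: r + 2k = 862.269333… → ⌈·⌉ = 863
j=4: r + 3k = 1153.936 → ⌈·⌉ = 1154
j=5: r + 4k = 1445.602666… → ⌈·⌉ = 1446
j=6: r + 5k = 1737.269333… → ⌈·⌉ = 1738
j=7: r + 6k = 2028.936 → ⌈·⌉ = 2029
j=8: r + 7k = 2320.602666… → ⌈·⌉ = 2321
j=9: r + 8k = 2612.269333… → ⌈·⌉ = 2613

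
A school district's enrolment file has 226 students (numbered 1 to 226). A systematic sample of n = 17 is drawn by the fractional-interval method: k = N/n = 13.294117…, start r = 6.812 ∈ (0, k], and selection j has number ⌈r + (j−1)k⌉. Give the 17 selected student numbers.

7, 21, 34, 47, 60, 74, 87, 100, 114, 127, 140, 154, 167, 180, 193, 207, 220

j=1: r + 0k = 6.812 → ⌈·⌉ = 7
j=2: r + 1k = 20.106117… → ⌈·⌉ = 21
j=3: r + 2k = 33.400235… → ⌈·⌉ = 34
j=4: r + 3k = 46.694352… → ⌈·⌉ = 47
j=5: r + 4k = 59.988470… → ⌈·⌉ = 60
j=6: r + 5k = 73.282588… → ⌈·⌉ = 74
j=7: r + 6k = 86.576705… → ⌈·⌉ = 87
j=8: r + 7k = 99.870823… → ⌈·⌉ = 100
j=9: r + 8k = 113.164941… → ⌈·⌉ = 114
j=10: r + 9k = 126.459058… → ⌈·⌉ = 127
j=11: r + 10k = 139.753176… → ⌈·⌉ = 140
j=12: r + 11k = 153.047294… → ⌈·⌉ = 154
j=13: r + 12k = 166.341411… → ⌈·⌉ = 167
j=14: r + 13k = 179.635529… → ⌈·⌉ = 180
j=15: r + 14k = 192.929647… → ⌈·⌉ = 193
j=16: r + 15k = 206.223764… → ⌈·⌉ = 207
j=17: r + 16k = 219.517882… → ⌈·⌉ = 220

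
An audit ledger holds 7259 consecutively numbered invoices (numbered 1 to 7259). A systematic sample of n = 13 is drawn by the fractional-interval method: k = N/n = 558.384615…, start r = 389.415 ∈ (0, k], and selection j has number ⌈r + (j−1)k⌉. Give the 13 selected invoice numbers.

j=1: r + 0k = 389.415 → ⌈·⌉ = 390
j=2: r + 1k = 947.799615… → ⌈·⌉ = 948
j=3: r + 2k = 1506.184230… → ⌈·⌉ = 1507
j=4: r + 3k = 2064.568846… → ⌈·⌉ = 2065
j=5: r + 4k = 2622.953461… → ⌈·⌉ = 2623
j=6: r + 5k = 3181.338076… → ⌈·⌉ = 3182
j=7: r + 6k = 3739.722692… → ⌈·⌉ = 3740
j=8: r + 7k = 4298.107307… → ⌈·⌉ = 4299
j=9: r + 8k = 4856.491923… → ⌈·⌉ = 4857
j=10: r + 9k = 5414.876538… → ⌈·⌉ = 5415
j=11: r + 10k = 5973.261153… → ⌈·⌉ = 5974
j=12: r + 11k = 6531.645769… → ⌈·⌉ = 6532
j=13: r + 12k = 7090.030384… → ⌈·⌉ = 7091

390, 948, 1507, 2065, 2623, 3182, 3740, 4299, 4857, 5415, 5974, 6532, 7091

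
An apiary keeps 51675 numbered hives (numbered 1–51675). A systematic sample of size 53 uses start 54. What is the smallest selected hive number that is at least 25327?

k = 51675/53 = 975
Steps past start: ⌈(25327 − 54)/975⌉ = ⌈25273/975⌉ = 26
Selected hive: 54 + 26×975 = 25404

25404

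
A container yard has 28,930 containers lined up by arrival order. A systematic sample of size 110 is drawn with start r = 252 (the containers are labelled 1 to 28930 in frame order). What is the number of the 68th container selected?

17873

k = 28930/110 = 263
68th selection = r + (68−1)·k = 252 + 67×263 = 252 + 17621 = 17873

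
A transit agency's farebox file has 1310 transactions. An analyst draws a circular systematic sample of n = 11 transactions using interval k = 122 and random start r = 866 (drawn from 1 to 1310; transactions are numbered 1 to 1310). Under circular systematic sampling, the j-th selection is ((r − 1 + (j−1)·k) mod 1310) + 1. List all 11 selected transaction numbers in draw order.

866, 988, 1110, 1232, 44, 166, 288, 410, 532, 654, 776

Selection 1: 866
Selection 2: 866 + 122 = 988
Selection 3: 988 + 122 = 1110
Selection 4: 1110 + 122 = 1232
Selection 5: 1232 + 122 = 1354 → 1354 − 1310 = 44
Selection 6: 44 + 122 = 166
Selection 7: 166 + 122 = 288
Selection 8: 288 + 122 = 410
Selection 9: 410 + 122 = 532
Selection 10: 532 + 122 = 654
Selection 11: 654 + 122 = 776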